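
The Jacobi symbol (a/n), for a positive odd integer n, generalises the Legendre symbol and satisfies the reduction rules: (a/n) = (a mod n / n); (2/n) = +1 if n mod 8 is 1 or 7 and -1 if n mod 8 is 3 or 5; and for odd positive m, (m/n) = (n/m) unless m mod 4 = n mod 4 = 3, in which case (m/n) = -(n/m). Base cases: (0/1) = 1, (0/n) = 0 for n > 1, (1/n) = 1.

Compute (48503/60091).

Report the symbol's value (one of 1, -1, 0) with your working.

-1

reciprocity: (48503/60091) = -1·(60091/48503) since 48503 mod 4 = 3, 60091 mod 4 = 3; sign now -1
(60091/48503) = (11588/48503)   [reduce mod 48503]
11588 = 2^2·2897; (2/48503) = +1 since 48503 mod 8 = 7, so (11588/48503) = (+1)^2·(2897/48503); sign now -1
reciprocity: (2897/48503) = +1·(48503/2897) since 2897 mod 4 = 1, 48503 mod 4 = 3; sign now -1
(48503/2897) = (2151/2897)   [reduce mod 2897]
reciprocity: (2151/2897) = +1·(2897/2151) since 2151 mod 4 = 3, 2897 mod 4 = 1; sign now -1
(2897/2151) = (746/2151)   [reduce mod 2151]
746 = 2^1·373; (2/2151) = +1 since 2151 mod 8 = 7, so (746/2151) = (+1)^1·(373/2151); sign now -1
reciprocity: (373/2151) = +1·(2151/373) since 373 mod 4 = 1, 2151 mod 4 = 3; sign now -1
(2151/373) = (286/373)   [reduce mod 373]
286 = 2^1·143; (2/373) = -1 since 373 mod 8 = 5, so (286/373) = (-1)^1·(143/373); sign now +1
reciprocity: (143/373) = +1·(373/143) since 143 mod 4 = 3, 373 mod 4 = 1; sign now +1
(373/143) = (87/143)   [reduce mod 143]
reciprocity: (87/143) = -1·(143/87) since 87 mod 4 = 3, 143 mod 4 = 3; sign now -1
(143/87) = (56/87)   [reduce mod 87]
56 = 2^3·7; (2/87) = +1 since 87 mod 8 = 7, so (56/87) = (+1)^3·(7/87); sign now -1
reciprocity: (7/87) = -1·(87/7) since 7 mod 4 = 3, 87 mod 4 = 3; sign now +1
(87/7) = (3/7)   [reduce mod 7]
reciprocity: (3/7) = -1·(7/3) since 3 mod 4 = 3, 7 mod 4 = 3; sign now -1
(7/3) = (1/3)   [reduce mod 3]
(1/3) = 1; final value = sign = -1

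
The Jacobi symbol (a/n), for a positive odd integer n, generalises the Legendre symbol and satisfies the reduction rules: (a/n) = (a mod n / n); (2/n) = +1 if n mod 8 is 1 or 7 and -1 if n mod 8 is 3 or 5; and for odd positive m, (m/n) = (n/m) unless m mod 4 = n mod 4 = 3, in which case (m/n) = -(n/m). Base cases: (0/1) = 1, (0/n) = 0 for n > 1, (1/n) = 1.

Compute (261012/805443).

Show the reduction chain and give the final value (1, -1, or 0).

261012 = 2^2·65253; (2/805443) = -1 since 805443 mod 8 = 3, so (261012/805443) = (-1)^2·(65253/805443); sign now +1
reciprocity: (65253/805443) = +1·(805443/65253) since 65253 mod 4 = 1, 805443 mod 4 = 3; sign now +1
(805443/65253) = (22407/65253)   [reduce mod 65253]
reciprocity: (22407/65253) = +1·(65253/22407) since 22407 mod 4 = 3, 65253 mod 4 = 1; sign now +1
(65253/22407) = (20439/22407)   [reduce mod 22407]
reciprocity: (20439/22407) = -1·(22407/20439) since 20439 mod 4 = 3, 22407 mod 4 = 3; sign now -1
(22407/20439) = (1968/20439)   [reduce mod 20439]
1968 = 2^4·123; (2/20439) = +1 since 20439 mod 8 = 7, so (1968/20439) = (+1)^4·(123/20439); sign now -1
reciprocity: (123/20439) = -1·(20439/123) since 123 mod 4 = 3, 20439 mod 4 = 3; sign now +1
(20439/123) = (21/123)   [reduce mod 123]
reciprocity: (21/123) = +1·(123/21) since 21 mod 4 = 1, 123 mod 4 = 3; sign now +1
(123/21) = (18/21)   [reduce mod 21]
18 = 2^1·9; (2/21) = -1 since 21 mod 8 = 5, so (18/21) = (-1)^1·(9/21); sign now -1
reciprocity: (9/21) = +1·(21/9) since 9 mod 4 = 1, 21 mod 4 = 1; sign now -1
(21/9) = (3/9)   [reduce mod 9]
reciprocity: (3/9) = +1·(9/3) since 3 mod 4 = 3, 9 mod 4 = 1; sign now -1
(9/3) = (0/3)   [reduce mod 3]
(0/3) = 0   [gcd(a, n) > 1]; final value = 0

0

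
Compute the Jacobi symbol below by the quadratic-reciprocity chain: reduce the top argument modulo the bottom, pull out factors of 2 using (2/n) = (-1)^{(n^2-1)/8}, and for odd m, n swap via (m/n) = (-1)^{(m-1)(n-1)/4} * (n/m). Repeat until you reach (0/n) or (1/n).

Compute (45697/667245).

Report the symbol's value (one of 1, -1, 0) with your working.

-1

flip (45697/667245) -> (667245/45697): both odd, 45697 mod 4 = 1, 667245 mod 4 = 1, so the flip contributes +1; sign now +1
(667245/45697): 667245 mod 45697 = 27487, so (667245/45697) = (27487/45697)
flip (27487/45697) -> (45697/27487): both odd, 27487 mod 4 = 3, 45697 mod 4 = 1, so the flip contributes +1; sign now +1
(45697/27487): 45697 mod 27487 = 18210, so (45697/27487) = (18210/27487)
factor out 2^1: 18210 = 2^1·9105; with 27487 mod 8 = 7, (2/27487) = +1; sign now +1; continue with (9105/27487)
flip (9105/27487) -> (27487/9105): both odd, 9105 mod 4 = 1, 27487 mod 4 = 3, so the flip contributes +1; sign now +1
(27487/9105): 27487 mod 9105 = 172, so (27487/9105) = (172/9105)
factor out 2^2: 172 = 2^2·43; with 9105 mod 8 = 1, (2/9105) = +1; sign now +1; continue with (43/9105)
flip (43/9105) -> (9105/43): both odd, 43 mod 4 = 3, 9105 mod 4 = 1, so the flip contributes +1; sign now +1
(9105/43): 9105 mod 43 = 32, so (9105/43) = (32/43)
factor out 2^5: 32 = 2^5·1; with 43 mod 8 = 3, (2/43) = -1; sign now -1; continue with (1/43)
reached (1/43) = 1, so the symbol is -1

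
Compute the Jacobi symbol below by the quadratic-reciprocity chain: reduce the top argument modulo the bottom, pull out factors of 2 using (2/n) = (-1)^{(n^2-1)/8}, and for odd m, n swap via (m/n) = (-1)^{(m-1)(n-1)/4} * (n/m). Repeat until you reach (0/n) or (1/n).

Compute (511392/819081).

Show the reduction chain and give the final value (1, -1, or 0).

511392 = 2^5·15981; (2/819081) = +1 since 819081 mod 8 = 1, so (511392/819081) = (+1)^5·(15981/819081); sign now +1
reciprocity: (15981/819081) = +1·(819081/15981) since 15981 mod 4 = 1, 819081 mod 4 = 1; sign now +1
(819081/15981) = (4050/15981)   [reduce mod 15981]
4050 = 2^1·2025; (2/15981) = -1 since 15981 mod 8 = 5, so (4050/15981) = (-1)^1·(2025/15981); sign now -1
reciprocity: (2025/15981) = +1·(15981/2025) since 2025 mod 4 = 1, 15981 mod 4 = 1; sign now -1
(15981/2025) = (1806/2025)   [reduce mod 2025]
1806 = 2^1·903; (2/2025) = +1 since 2025 mod 8 = 1, so (1806/2025) = (+1)^1·(903/2025); sign now -1
reciprocity: (903/2025) = +1·(2025/903) since 903 mod 4 = 3, 2025 mod 4 = 1; sign now -1
(2025/903) = (219/903)   [reduce mod 903]
reciprocity: (219/903) = -1·(903/219) since 219 mod 4 = 3, 903 mod 4 = 3; sign now +1
(903/219) = (27/219)   [reduce mod 219]
reciprocity: (27/219) = -1·(219/27) since 27 mod 4 = 3, 219 mod 4 = 3; sign now -1
(219/27) = (3/27)   [reduce mod 27]
reciprocity: (3/27) = -1·(27/3) since 3 mod 4 = 3, 27 mod 4 = 3; sign now +1
(27/3) = (0/3)   [reduce mod 3]
(0/3) = 0   [gcd(a, n) > 1]; final value = 0

0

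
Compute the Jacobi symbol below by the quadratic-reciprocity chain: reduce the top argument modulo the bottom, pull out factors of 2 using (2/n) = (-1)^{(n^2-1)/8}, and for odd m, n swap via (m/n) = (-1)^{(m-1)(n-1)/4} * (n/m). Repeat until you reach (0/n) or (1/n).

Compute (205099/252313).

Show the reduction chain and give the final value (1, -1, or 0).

1

reciprocity: (205099/252313) = +1·(252313/205099) since 205099 mod 4 = 3, 252313 mod 4 = 1; sign now +1
(252313/205099) = (47214/205099)   [reduce mod 205099]
47214 = 2^1·23607; (2/205099) = -1 since 205099 mod 8 = 3, so (47214/205099) = (-1)^1·(23607/205099); sign now -1
reciprocity: (23607/205099) = -1·(205099/23607) since 23607 mod 4 = 3, 205099 mod 4 = 3; sign now +1
(205099/23607) = (16243/23607)   [reduce mod 23607]
reciprocity: (16243/23607) = -1·(23607/16243) since 16243 mod 4 = 3, 23607 mod 4 = 3; sign now -1
(23607/16243) = (7364/16243)   [reduce mod 16243]
7364 = 2^2·1841; (2/16243) = -1 since 16243 mod 8 = 3, so (7364/16243) = (-1)^2·(1841/16243); sign now -1
reciprocity: (1841/16243) = +1·(16243/1841) since 1841 mod 4 = 1, 16243 mod 4 = 3; sign now -1
(16243/1841) = (1515/1841)   [reduce mod 1841]
reciprocity: (1515/1841) = +1·(1841/1515) since 1515 mod 4 = 3, 1841 mod 4 = 1; sign now -1
(1841/1515) = (326/1515)   [reduce mod 1515]
326 = 2^1·163; (2/1515) = -1 since 1515 mod 8 = 3, so (326/1515) = (-1)^1·(163/1515); sign now +1
reciprocity: (163/1515) = -1·(1515/163) since 163 mod 4 = 3, 1515 mod 4 = 3; sign now -1
(1515/163) = (48/163)   [reduce mod 163]
48 = 2^4·3; (2/163) = -1 since 163 mod 8 = 3, so (48/163) = (-1)^4·(3/163); sign now -1
reciprocity: (3/163) = -1·(163/3) since 3 mod 4 = 3, 163 mod 4 = 3; sign now +1
(163/3) = (1/3)   [reduce mod 3]
(1/3) = 1; final value = sign = +1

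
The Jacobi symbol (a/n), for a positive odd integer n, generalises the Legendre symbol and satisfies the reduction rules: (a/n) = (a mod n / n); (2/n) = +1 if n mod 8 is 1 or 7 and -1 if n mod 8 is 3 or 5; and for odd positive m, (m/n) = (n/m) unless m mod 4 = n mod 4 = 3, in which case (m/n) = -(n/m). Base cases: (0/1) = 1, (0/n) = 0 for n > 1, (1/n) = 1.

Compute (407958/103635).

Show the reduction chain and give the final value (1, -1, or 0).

0

(407958/103635) = (97053/103635)   [reduce mod 103635]
reciprocity: (97053/103635) = +1·(103635/97053) since 97053 mod 4 = 1, 103635 mod 4 = 3; sign now +1
(103635/97053) = (6582/97053)   [reduce mod 97053]
6582 = 2^1·3291; (2/97053) = -1 since 97053 mod 8 = 5, so (6582/97053) = (-1)^1·(3291/97053); sign now -1
reciprocity: (3291/97053) = +1·(97053/3291) since 3291 mod 4 = 3, 97053 mod 4 = 1; sign now -1
(97053/3291) = (1614/3291)   [reduce mod 3291]
1614 = 2^1·807; (2/3291) = -1 since 3291 mod 8 = 3, so (1614/3291) = (-1)^1·(807/3291); sign now +1
reciprocity: (807/3291) = -1·(3291/807) since 807 mod 4 = 3, 3291 mod 4 = 3; sign now -1
(3291/807) = (63/807)   [reduce mod 807]
reciprocity: (63/807) = -1·(807/63) since 63 mod 4 = 3, 807 mod 4 = 3; sign now +1
(807/63) = (51/63)   [reduce mod 63]
reciprocity: (51/63) = -1·(63/51) since 51 mod 4 = 3, 63 mod 4 = 3; sign now -1
(63/51) = (12/51)   [reduce mod 51]
12 = 2^2·3; (2/51) = -1 since 51 mod 8 = 3, so (12/51) = (-1)^2·(3/51); sign now -1
reciprocity: (3/51) = -1·(51/3) since 3 mod 4 = 3, 51 mod 4 = 3; sign now +1
(51/3) = (0/3)   [reduce mod 3]
(0/3) = 0   [gcd(a, n) > 1]; final value = 0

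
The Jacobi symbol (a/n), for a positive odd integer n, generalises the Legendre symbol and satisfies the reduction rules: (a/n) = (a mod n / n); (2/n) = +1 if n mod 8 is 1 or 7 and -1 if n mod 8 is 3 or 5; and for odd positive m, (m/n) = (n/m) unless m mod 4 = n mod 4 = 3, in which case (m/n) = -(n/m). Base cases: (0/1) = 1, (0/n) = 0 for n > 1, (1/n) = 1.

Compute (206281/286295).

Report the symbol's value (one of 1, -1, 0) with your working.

-1

reciprocity: (206281/286295) = +1·(286295/206281) since 206281 mod 4 = 1, 286295 mod 4 = 3; sign now +1
(286295/206281) = (80014/206281)   [reduce mod 206281]
80014 = 2^1·40007; (2/206281) = +1 since 206281 mod 8 = 1, so (80014/206281) = (+1)^1·(40007/206281); sign now +1
reciprocity: (40007/206281) = +1·(206281/40007) since 40007 mod 4 = 3, 206281 mod 4 = 1; sign now +1
(206281/40007) = (6246/40007)   [reduce mod 40007]
6246 = 2^1·3123; (2/40007) = +1 since 40007 mod 8 = 7, so (6246/40007) = (+1)^1·(3123/40007); sign now +1
reciprocity: (3123/40007) = -1·(40007/3123) since 3123 mod 4 = 3, 40007 mod 4 = 3; sign now -1
(40007/3123) = (2531/3123)   [reduce mod 3123]
reciprocity: (2531/3123) = -1·(3123/2531) since 2531 mod 4 = 3, 3123 mod 4 = 3; sign now +1
(3123/2531) = (592/2531)   [reduce mod 2531]
592 = 2^4·37; (2/2531) = -1 since 2531 mod 8 = 3, so (592/2531) = (-1)^4·(37/2531); sign now +1
reciprocity: (37/2531) = +1·(2531/37) since 37 mod 4 = 1, 2531 mod 4 = 3; sign now +1
(2531/37) = (15/37)   [reduce mod 37]
reciprocity: (15/37) = +1·(37/15) since 15 mod 4 = 3, 37 mod 4 = 1; sign now +1
(37/15) = (7/15)   [reduce mod 15]
reciprocity: (7/15) = -1·(15/7) since 7 mod 4 = 3, 15 mod 4 = 3; sign now -1
(15/7) = (1/7)   [reduce mod 7]
(1/7) = 1; final value = sign = -1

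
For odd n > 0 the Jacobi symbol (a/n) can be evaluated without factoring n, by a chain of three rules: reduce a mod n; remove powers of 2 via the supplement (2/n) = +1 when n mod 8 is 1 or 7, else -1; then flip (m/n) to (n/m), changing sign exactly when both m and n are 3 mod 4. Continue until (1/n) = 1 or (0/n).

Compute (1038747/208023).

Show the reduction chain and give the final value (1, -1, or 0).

(1038747/208023) = (206655/208023)   [reduce mod 208023]
reciprocity: (206655/208023) = -1·(208023/206655) since 206655 mod 4 = 3, 208023 mod 4 = 3; sign now -1
(208023/206655) = (1368/206655)   [reduce mod 206655]
1368 = 2^3·171; (2/206655) = +1 since 206655 mod 8 = 7, so (1368/206655) = (+1)^3·(171/206655); sign now -1
reciprocity: (171/206655) = -1·(206655/171) since 171 mod 4 = 3, 206655 mod 4 = 3; sign now +1
(206655/171) = (87/171)   [reduce mod 171]
reciprocity: (87/171) = -1·(171/87) since 87 mod 4 = 3, 171 mod 4 = 3; sign now -1
(171/87) = (84/87)   [reduce mod 87]
84 = 2^2·21; (2/87) = +1 since 87 mod 8 = 7, so (84/87) = (+1)^2·(21/87); sign now -1
reciprocity: (21/87) = +1·(87/21) since 21 mod 4 = 1, 87 mod 4 = 3; sign now -1
(87/21) = (3/21)   [reduce mod 21]
reciprocity: (3/21) = +1·(21/3) since 3 mod 4 = 3, 21 mod 4 = 1; sign now -1
(21/3) = (0/3)   [reduce mod 3]
(0/3) = 0   [gcd(a, n) > 1]; final value = 0

0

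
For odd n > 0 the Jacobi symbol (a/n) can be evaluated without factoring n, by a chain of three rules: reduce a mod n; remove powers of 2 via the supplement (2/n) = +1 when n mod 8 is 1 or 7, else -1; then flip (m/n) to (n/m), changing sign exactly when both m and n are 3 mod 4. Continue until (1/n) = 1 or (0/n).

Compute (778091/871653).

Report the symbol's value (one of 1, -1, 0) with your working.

reciprocity: (778091/871653) = +1·(871653/778091) since 778091 mod 4 = 3, 871653 mod 4 = 1; sign now +1
(871653/778091) = (93562/778091)   [reduce mod 778091]
93562 = 2^1·46781; (2/778091) = -1 since 778091 mod 8 = 3, so (93562/778091) = (-1)^1·(46781/778091); sign now -1
reciprocity: (46781/778091) = +1·(778091/46781) since 46781 mod 4 = 1, 778091 mod 4 = 3; sign now -1
(778091/46781) = (29595/46781)   [reduce mod 46781]
reciprocity: (29595/46781) = +1·(46781/29595) since 29595 mod 4 = 3, 46781 mod 4 = 1; sign now -1
(46781/29595) = (17186/29595)   [reduce mod 29595]
17186 = 2^1·8593; (2/29595) = -1 since 29595 mod 8 = 3, so (17186/29595) = (-1)^1·(8593/29595); sign now +1
reciprocity: (8593/29595) = +1·(29595/8593) since 8593 mod 4 = 1, 29595 mod 4 = 3; sign now +1
(29595/8593) = (3816/8593)   [reduce mod 8593]
3816 = 2^3·477; (2/8593) = +1 since 8593 mod 8 = 1, so (3816/8593) = (+1)^3·(477/8593); sign now +1
reciprocity: (477/8593) = +1·(8593/477) since 477 mod 4 = 1, 8593 mod 4 = 1; sign now +1
(8593/477) = (7/477)   [reduce mod 477]
reciprocity: (7/477) = +1·(477/7) since 7 mod 4 = 3, 477 mod 4 = 1; sign now +1
(477/7) = (1/7)   [reduce mod 7]
(1/7) = 1; final value = sign = +1

1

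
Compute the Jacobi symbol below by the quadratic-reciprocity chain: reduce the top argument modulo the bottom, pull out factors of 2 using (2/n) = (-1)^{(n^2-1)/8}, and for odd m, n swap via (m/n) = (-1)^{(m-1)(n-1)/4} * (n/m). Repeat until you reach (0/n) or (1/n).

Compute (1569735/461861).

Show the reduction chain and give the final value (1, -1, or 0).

-1

(1569735/461861) = (184152/461861)   [reduce mod 461861]
184152 = 2^3·23019; (2/461861) = -1 since 461861 mod 8 = 5, so (184152/461861) = (-1)^3·(23019/461861); sign now -1
reciprocity: (23019/461861) = +1·(461861/23019) since 23019 mod 4 = 3, 461861 mod 4 = 1; sign now -1
(461861/23019) = (1481/23019)   [reduce mod 23019]
reciprocity: (1481/23019) = +1·(23019/1481) since 1481 mod 4 = 1, 23019 mod 4 = 3; sign now -1
(23019/1481) = (804/1481)   [reduce mod 1481]
804 = 2^2·201; (2/1481) = +1 since 1481 mod 8 = 1, so (804/1481) = (+1)^2·(201/1481); sign now -1
reciprocity: (201/1481) = +1·(1481/201) since 201 mod 4 = 1, 1481 mod 4 = 1; sign now -1
(1481/201) = (74/201)   [reduce mod 201]
74 = 2^1·37; (2/201) = +1 since 201 mod 8 = 1, so (74/201) = (+1)^1·(37/201); sign now -1
reciprocity: (37/201) = +1·(201/37) since 37 mod 4 = 1, 201 mod 4 = 1; sign now -1
(201/37) = (16/37)   [reduce mod 37]
16 = 2^4·1; (2/37) = -1 since 37 mod 8 = 5, so (16/37) = (-1)^4·(1/37); sign now -1
(1/37) = 1; final value = sign = -1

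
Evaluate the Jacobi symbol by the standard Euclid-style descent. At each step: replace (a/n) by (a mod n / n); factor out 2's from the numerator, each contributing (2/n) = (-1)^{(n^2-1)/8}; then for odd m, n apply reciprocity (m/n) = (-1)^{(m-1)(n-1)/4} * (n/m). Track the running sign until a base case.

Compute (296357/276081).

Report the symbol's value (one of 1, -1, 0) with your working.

1

(296357/276081): 296357 mod 276081 = 20276, so (296357/276081) = (20276/276081)
factor out 2^2: 20276 = 2^2·5069; with 276081 mod 8 = 1, (2/276081) = +1; sign now +1; continue with (5069/276081)
flip (5069/276081) -> (276081/5069): both odd, 5069 mod 4 = 1, 276081 mod 4 = 1, so the flip contributes +1; sign now +1
(276081/5069): 276081 mod 5069 = 2355, so (276081/5069) = (2355/5069)
flip (2355/5069) -> (5069/2355): both odd, 2355 mod 4 = 3, 5069 mod 4 = 1, so the flip contributes +1; sign now +1
(5069/2355): 5069 mod 2355 = 359, so (5069/2355) = (359/2355)
flip (359/2355) -> (2355/359): both odd, 359 mod 4 = 3, 2355 mod 4 = 3, so the flip contributes -1; sign now -1
(2355/359): 2355 mod 359 = 201, so (2355/359) = (201/359)
flip (201/359) -> (359/201): both odd, 201 mod 4 = 1, 359 mod 4 = 3, so the flip contributes +1; sign now -1
(359/201): 359 mod 201 = 158, so (359/201) = (158/201)
factor out 2^1: 158 = 2^1·79; with 201 mod 8 = 1, (2/201) = +1; sign now -1; continue with (79/201)
flip (79/201) -> (201/79): both odd, 79 mod 4 = 3, 201 mod 4 = 1, so the flip contributes +1; sign now -1
(201/79): 201 mod 79 = 43, so (201/79) = (43/79)
flip (43/79) -> (79/43): both odd, 43 mod 4 = 3, 79 mod 4 = 3, so the flip contributes -1; sign now +1
(79/43): 79 mod 43 = 36, so (79/43) = (36/43)
factor out 2^2: 36 = 2^2·9; with 43 mod 8 = 3, (2/43) = -1; sign now +1; continue with (9/43)
flip (9/43) -> (43/9): both odd, 9 mod 4 = 1, 43 mod 4 = 3, so the flip contributes +1; sign now +1
(43/9): 43 mod 9 = 7, so (43/9) = (7/9)
flip (7/9) -> (9/7): both odd, 7 mod 4 = 3, 9 mod 4 = 1, so the flip contributes +1; sign now +1
(9/7): 9 mod 7 = 2, so (9/7) = (2/7)
factor out 2^1: 2 = 2^1·1; with 7 mod 8 = 7, (2/7) = +1; sign now +1; continue with (1/7)
reached (1/7) = 1, so the symbol is +1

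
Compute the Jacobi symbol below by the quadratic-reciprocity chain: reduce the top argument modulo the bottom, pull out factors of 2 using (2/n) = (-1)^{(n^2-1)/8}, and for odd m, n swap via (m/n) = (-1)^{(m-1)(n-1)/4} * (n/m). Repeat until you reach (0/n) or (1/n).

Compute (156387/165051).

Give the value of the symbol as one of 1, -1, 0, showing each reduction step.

0

flip (156387/165051) -> (165051/156387): both odd, 156387 mod 4 = 3, 165051 mod 4 = 3, so the flip contributes -1; sign now -1
(165051/156387): 165051 mod 156387 = 8664, so (165051/156387) = (8664/156387)
factor out 2^3: 8664 = 2^3·1083; with 156387 mod 8 = 3, (2/156387) = -1; sign now +1; continue with (1083/156387)
flip (1083/156387) -> (156387/1083): both odd, 1083 mod 4 = 3, 156387 mod 4 = 3, so the flip contributes -1; sign now -1
(156387/1083): 156387 mod 1083 = 435, so (156387/1083) = (435/1083)
flip (435/1083) -> (1083/435): both odd, 435 mod 4 = 3, 1083 mod 4 = 3, so the flip contributes -1; sign now +1
(1083/435): 1083 mod 435 = 213, so (1083/435) = (213/435)
flip (213/435) -> (435/213): both odd, 213 mod 4 = 1, 435 mod 4 = 3, so the flip contributes +1; sign now +1
(435/213): 435 mod 213 = 9, so (435/213) = (9/213)
flip (9/213) -> (213/9): both odd, 9 mod 4 = 1, 213 mod 4 = 1, so the flip contributes +1; sign now +1
(213/9): 213 mod 9 = 6, so (213/9) = (6/9)
factor out 2^1: 6 = 2^1·3; with 9 mod 8 = 1, (2/9) = +1; sign now +1; continue with (3/9)
flip (3/9) -> (9/3): both odd, 3 mod 4 = 3, 9 mod 4 = 1, so the flip contributes +1; sign now +1
(9/3): 9 mod 3 = 0, so (9/3) = (0/3)
reached (0/3); gcd(a, n) > 1, so (0/3) = 0 and the symbol is 0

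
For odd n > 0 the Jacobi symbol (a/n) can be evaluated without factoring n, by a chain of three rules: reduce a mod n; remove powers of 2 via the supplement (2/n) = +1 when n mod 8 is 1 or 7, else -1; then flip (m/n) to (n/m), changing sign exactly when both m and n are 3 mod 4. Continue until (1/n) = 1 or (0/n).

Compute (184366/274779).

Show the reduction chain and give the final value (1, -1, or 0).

-1

184366 = 2^1·92183; (2/274779) = -1 since 274779 mod 8 = 3, so (184366/274779) = (-1)^1·(92183/274779); sign now -1
reciprocity: (92183/274779) = -1·(274779/92183) since 92183 mod 4 = 3, 274779 mod 4 = 3; sign now +1
(274779/92183) = (90413/92183)   [reduce mod 92183]
reciprocity: (90413/92183) = +1·(92183/90413) since 90413 mod 4 = 1, 92183 mod 4 = 3; sign now +1
(92183/90413) = (1770/90413)   [reduce mod 90413]
1770 = 2^1·885; (2/90413) = -1 since 90413 mod 8 = 5, so (1770/90413) = (-1)^1·(885/90413); sign now -1
reciprocity: (885/90413) = +1·(90413/885) since 885 mod 4 = 1, 90413 mod 4 = 1; sign now -1
(90413/885) = (143/885)   [reduce mod 885]
reciprocity: (143/885) = +1·(885/143) since 143 mod 4 = 3, 885 mod 4 = 1; sign now -1
(885/143) = (27/143)   [reduce mod 143]
reciprocity: (27/143) = -1·(143/27) since 27 mod 4 = 3, 143 mod 4 = 3; sign now +1
(143/27) = (8/27)   [reduce mod 27]
8 = 2^3·1; (2/27) = -1 since 27 mod 8 = 3, so (8/27) = (-1)^3·(1/27); sign now -1
(1/27) = 1; final value = sign = -1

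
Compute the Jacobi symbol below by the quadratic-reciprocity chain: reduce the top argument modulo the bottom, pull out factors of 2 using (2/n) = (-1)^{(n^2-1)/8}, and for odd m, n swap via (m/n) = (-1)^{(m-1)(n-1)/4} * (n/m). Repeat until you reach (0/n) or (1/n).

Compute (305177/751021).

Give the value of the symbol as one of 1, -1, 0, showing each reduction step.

reciprocity: (305177/751021) = +1·(751021/305177) since 305177 mod 4 = 1, 751021 mod 4 = 1; sign now +1
(751021/305177) = (140667/305177)   [reduce mod 305177]
reciprocity: (140667/305177) = +1·(305177/140667) since 140667 mod 4 = 3, 305177 mod 4 = 1; sign now +1
(305177/140667) = (23843/140667)   [reduce mod 140667]
reciprocity: (23843/140667) = -1·(140667/23843) since 23843 mod 4 = 3, 140667 mod 4 = 3; sign now -1
(140667/23843) = (21452/23843)   [reduce mod 23843]
21452 = 2^2·5363; (2/23843) = -1 since 23843 mod 8 = 3, so (21452/23843) = (-1)^2·(5363/23843); sign now -1
reciprocity: (5363/23843) = -1·(23843/5363) since 5363 mod 4 = 3, 23843 mod 4 = 3; sign now +1
(23843/5363) = (2391/5363)   [reduce mod 5363]
reciprocity: (2391/5363) = -1·(5363/2391) since 2391 mod 4 = 3, 5363 mod 4 = 3; sign now -1
(5363/2391) = (581/2391)   [reduce mod 2391]
reciprocity: (581/2391) = +1·(2391/581) since 581 mod 4 = 1, 2391 mod 4 = 3; sign now -1
(2391/581) = (67/581)   [reduce mod 581]
reciprocity: (67/581) = +1·(581/67) since 67 mod 4 = 3, 581 mod 4 = 1; sign now -1
(581/67) = (45/67)   [reduce mod 67]
reciprocity: (45/67) = +1·(67/45) since 45 mod 4 = 1, 67 mod 4 = 3; sign now -1
(67/45) = (22/45)   [reduce mod 45]
22 = 2^1·11; (2/45) = -1 since 45 mod 8 = 5, so (22/45) = (-1)^1·(11/45); sign now +1
reciprocity: (11/45) = +1·(45/11) since 11 mod 4 = 3, 45 mod 4 = 1; sign now +1
(45/11) = (1/11)   [reduce mod 11]
(1/11) = 1; final value = sign = +1

1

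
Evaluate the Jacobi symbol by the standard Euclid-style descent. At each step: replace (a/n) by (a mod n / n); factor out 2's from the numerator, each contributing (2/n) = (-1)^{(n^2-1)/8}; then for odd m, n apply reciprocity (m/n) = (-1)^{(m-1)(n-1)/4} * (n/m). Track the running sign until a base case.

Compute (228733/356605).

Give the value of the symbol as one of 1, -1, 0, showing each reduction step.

reciprocity: (228733/356605) = +1·(356605/228733) since 228733 mod 4 = 1, 356605 mod 4 = 1; sign now +1
(356605/228733) = (127872/228733)   [reduce mod 228733]
127872 = 2^7·999; (2/228733) = -1 since 228733 mod 8 = 5, so (127872/228733) = (-1)^7·(999/228733); sign now -1
reciprocity: (999/228733) = +1·(228733/999) since 999 mod 4 = 3, 228733 mod 4 = 1; sign now -1
(228733/999) = (961/999)   [reduce mod 999]
reciprocity: (961/999) = +1·(999/961) since 961 mod 4 = 1, 999 mod 4 = 3; sign now -1
(999/961) = (38/961)   [reduce mod 961]
38 = 2^1·19; (2/961) = +1 since 961 mod 8 = 1, so (38/961) = (+1)^1·(19/961); sign now -1
reciprocity: (19/961) = +1·(961/19) since 19 mod 4 = 3, 961 mod 4 = 1; sign now -1
(961/19) = (11/19)   [reduce mod 19]
reciprocity: (11/19) = -1·(19/11) since 11 mod 4 = 3, 19 mod 4 = 3; sign now +1
(19/11) = (8/11)   [reduce mod 11]
8 = 2^3·1; (2/11) = -1 since 11 mod 8 = 3, so (8/11) = (-1)^3·(1/11); sign now -1
(1/11) = 1; final value = sign = -1

-1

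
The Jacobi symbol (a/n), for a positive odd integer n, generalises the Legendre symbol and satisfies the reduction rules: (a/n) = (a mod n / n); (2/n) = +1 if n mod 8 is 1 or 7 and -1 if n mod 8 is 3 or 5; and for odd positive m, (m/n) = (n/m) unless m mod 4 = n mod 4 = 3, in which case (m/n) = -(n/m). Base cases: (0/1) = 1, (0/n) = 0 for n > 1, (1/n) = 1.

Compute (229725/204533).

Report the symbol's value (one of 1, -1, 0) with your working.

-1

(229725/204533) = (25192/204533)   [reduce mod 204533]
25192 = 2^3·3149; (2/204533) = -1 since 204533 mod 8 = 5, so (25192/204533) = (-1)^3·(3149/204533); sign now -1
reciprocity: (3149/204533) = +1·(204533/3149) since 3149 mod 4 = 1, 204533 mod 4 = 1; sign now -1
(204533/3149) = (2997/3149)   [reduce mod 3149]
reciprocity: (2997/3149) = +1·(3149/2997) since 2997 mod 4 = 1, 3149 mod 4 = 1; sign now -1
(3149/2997) = (152/2997)   [reduce mod 2997]
152 = 2^3·19; (2/2997) = -1 since 2997 mod 8 = 5, so (152/2997) = (-1)^3·(19/2997); sign now +1
reciprocity: (19/2997) = +1·(2997/19) since 19 mod 4 = 3, 2997 mod 4 = 1; sign now +1
(2997/19) = (14/19)   [reduce mod 19]
14 = 2^1·7; (2/19) = -1 since 19 mod 8 = 3, so (14/19) = (-1)^1·(7/19); sign now -1
reciprocity: (7/19) = -1·(19/7) since 7 mod 4 = 3, 19 mod 4 = 3; sign now +1
(19/7) = (5/7)   [reduce mod 7]
reciprocity: (5/7) = +1·(7/5) since 5 mod 4 = 1, 7 mod 4 = 3; sign now +1
(7/5) = (2/5)   [reduce mod 5]
2 = 2^1·1; (2/5) = -1 since 5 mod 8 = 5, so (2/5) = (-1)^1·(1/5); sign now -1
(1/5) = 1; final value = sign = -1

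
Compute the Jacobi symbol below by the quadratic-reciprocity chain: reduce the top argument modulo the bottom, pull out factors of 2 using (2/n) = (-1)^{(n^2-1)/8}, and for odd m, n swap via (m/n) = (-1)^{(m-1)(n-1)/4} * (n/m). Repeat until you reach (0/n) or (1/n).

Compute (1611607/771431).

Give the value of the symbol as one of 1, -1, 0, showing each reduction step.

-1

(1611607/771431) = (68745/771431)   [reduce mod 771431]
reciprocity: (68745/771431) = +1·(771431/68745) since 68745 mod 4 = 1, 771431 mod 4 = 3; sign now +1
(771431/68745) = (15236/68745)   [reduce mod 68745]
15236 = 2^2·3809; (2/68745) = +1 since 68745 mod 8 = 1, so (15236/68745) = (+1)^2·(3809/68745); sign now +1
reciprocity: (3809/68745) = +1·(68745/3809) since 3809 mod 4 = 1, 68745 mod 4 = 1; sign now +1
(68745/3809) = (183/3809)   [reduce mod 3809]
reciprocity: (183/3809) = +1·(3809/183) since 183 mod 4 = 3, 3809 mod 4 = 1; sign now +1
(3809/183) = (149/183)   [reduce mod 183]
reciprocity: (149/183) = +1·(183/149) since 149 mod 4 = 1, 183 mod 4 = 3; sign now +1
(183/149) = (34/149)   [reduce mod 149]
34 = 2^1·17; (2/149) = -1 since 149 mod 8 = 5, so (34/149) = (-1)^1·(17/149); sign now -1
reciprocity: (17/149) = +1·(149/17) since 17 mod 4 = 1, 149 mod 4 = 1; sign now -1
(149/17) = (13/17)   [reduce mod 17]
reciprocity: (13/17) = +1·(17/13) since 13 mod 4 = 1, 17 mod 4 = 1; sign now -1
(17/13) = (4/13)   [reduce mod 13]
4 = 2^2·1; (2/13) = -1 since 13 mod 8 = 5, so (4/13) = (-1)^2·(1/13); sign now -1
(1/13) = 1; final value = sign = -1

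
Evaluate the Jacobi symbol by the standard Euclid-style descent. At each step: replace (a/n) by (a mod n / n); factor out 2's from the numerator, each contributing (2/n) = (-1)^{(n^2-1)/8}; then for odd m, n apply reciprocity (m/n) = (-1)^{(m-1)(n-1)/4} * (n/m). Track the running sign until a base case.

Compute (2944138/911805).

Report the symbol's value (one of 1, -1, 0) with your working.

(2944138/911805): 2944138 mod 911805 = 208723, so (2944138/911805) = (208723/911805)
flip (208723/911805) -> (911805/208723): both odd, 208723 mod 4 = 3, 911805 mod 4 = 1, so the flip contributes +1; sign now +1
(911805/208723): 911805 mod 208723 = 76913, so (911805/208723) = (76913/208723)
flip (76913/208723) -> (208723/76913): both odd, 76913 mod 4 = 1, 208723 mod 4 = 3, so the flip contributes +1; sign now +1
(208723/76913): 208723 mod 76913 = 54897, so (208723/76913) = (54897/76913)
flip (54897/76913) -> (76913/54897): both odd, 54897 mod 4 = 1, 76913 mod 4 = 1, so the flip contributes +1; sign now +1
(76913/54897): 76913 mod 54897 = 22016, so (76913/54897) = (22016/54897)
factor out 2^9: 22016 = 2^9·43; with 54897 mod 8 = 1, (2/54897) = +1; sign now +1; continue with (43/54897)
flip (43/54897) -> (54897/43): both odd, 43 mod 4 = 3, 54897 mod 4 = 1, so the flip contributes +1; sign now +1
(54897/43): 54897 mod 43 = 29, so (54897/43) = (29/43)
flip (29/43) -> (43/29): both odd, 29 mod 4 = 1, 43 mod 4 = 3, so the flip contributes +1; sign now +1
(43/29): 43 mod 29 = 14, so (43/29) = (14/29)
factor out 2^1: 14 = 2^1·7; with 29 mod 8 = 5, (2/29) = -1; sign now -1; continue with (7/29)
flip (7/29) -> (29/7): both odd, 7 mod 4 = 3, 29 mod 4 = 1, so the flip contributes +1; sign now -1
(29/7): 29 mod 7 = 1, so (29/7) = (1/7)
reached (1/7) = 1, so the symbol is -1

-1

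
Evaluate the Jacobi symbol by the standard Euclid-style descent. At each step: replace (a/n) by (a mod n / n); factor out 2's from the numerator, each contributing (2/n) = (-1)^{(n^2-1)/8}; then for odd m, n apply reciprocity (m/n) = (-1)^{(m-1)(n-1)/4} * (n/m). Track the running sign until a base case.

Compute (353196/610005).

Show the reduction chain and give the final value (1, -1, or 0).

factor out 2^2: 353196 = 2^2·88299; with 610005 mod 8 = 5, (2/610005) = -1; sign now +1; continue with (88299/610005)
flip (88299/610005) -> (610005/88299): both odd, 88299 mod 4 = 3, 610005 mod 4 = 1, so the flip contributes +1; sign now +1
(610005/88299): 610005 mod 88299 = 80211, so (610005/88299) = (80211/88299)
flip (80211/88299) -> (88299/80211): both odd, 80211 mod 4 = 3, 88299 mod 4 = 3, so the flip contributes -1; sign now -1
(88299/80211): 88299 mod 80211 = 8088, so (88299/80211) = (8088/80211)
factor out 2^3: 8088 = 2^3·1011; with 80211 mod 8 = 3, (2/80211) = -1; sign now +1; continue with (1011/80211)
flip (1011/80211) -> (80211/1011): both odd, 1011 mod 4 = 3, 80211 mod 4 = 3, so the flip contributes -1; sign now -1
(80211/1011): 80211 mod 1011 = 342, so (80211/1011) = (342/1011)
factor out 2^1: 342 = 2^1·171; with 1011 mod 8 = 3, (2/1011) = -1; sign now +1; continue with (171/1011)
flip (171/1011) -> (1011/171): both odd, 171 mod 4 = 3, 1011 mod 4 = 3, so the flip contributes -1; sign now -1
(1011/171): 1011 mod 171 = 156, so (1011/171) = (156/171)
factor out 2^2: 156 = 2^2·39; with 171 mod 8 = 3, (2/171) = -1; sign now -1; continue with (39/171)
flip (39/171) -> (171/39): both odd, 39 mod 4 = 3, 171 mod 4 = 3, so the flip contributes -1; sign now +1
(171/39): 171 mod 39 = 15, so (171/39) = (15/39)
flip (15/39) -> (39/15): both odd, 15 mod 4 = 3, 39 mod 4 = 3, so the flip contributes -1; sign now -1
(39/15): 39 mod 15 = 9, so (39/15) = (9/15)
flip (9/15) -> (15/9): both odd, 9 mod 4 = 1, 15 mod 4 = 3, so the flip contributes +1; sign now -1
(15/9): 15 mod 9 = 6, so (15/9) = (6/9)
factor out 2^1: 6 = 2^1·3; with 9 mod 8 = 1, (2/9) = +1; sign now -1; continue with (3/9)
flip (3/9) -> (9/3): both odd, 3 mod 4 = 3, 9 mod 4 = 1, so the flip contributes +1; sign now -1
(9/3): 9 mod 3 = 0, so (9/3) = (0/3)
reached (0/3); gcd(a, n) > 1, so (0/3) = 0 and the symbol is 0

0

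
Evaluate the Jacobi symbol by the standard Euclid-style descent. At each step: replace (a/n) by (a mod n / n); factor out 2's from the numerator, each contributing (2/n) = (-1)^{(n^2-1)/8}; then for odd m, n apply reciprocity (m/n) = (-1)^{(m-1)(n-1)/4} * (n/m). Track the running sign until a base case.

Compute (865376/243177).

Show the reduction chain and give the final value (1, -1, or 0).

-1

(865376/243177): 865376 mod 243177 = 135845, so (865376/243177) = (135845/243177)
flip (135845/243177) -> (243177/135845): both odd, 135845 mod 4 = 1, 243177 mod 4 = 1, so the flip contributes +1; sign now +1
(243177/135845): 243177 mod 135845 = 107332, so (243177/135845) = (107332/135845)
factor out 2^2: 107332 = 2^2·26833; with 135845 mod 8 = 5, (2/135845) = -1; sign now +1; continue with (26833/135845)
flip (26833/135845) -> (135845/26833): both odd, 26833 mod 4 = 1, 135845 mod 4 = 1, so the flip contributes +1; sign now +1
(135845/26833): 135845 mod 26833 = 1680, so (135845/26833) = (1680/26833)
factor out 2^4: 1680 = 2^4·105; with 26833 mod 8 = 1, (2/26833) = +1; sign now +1; continue with (105/26833)
flip (105/26833) -> (26833/105): both odd, 105 mod 4 = 1, 26833 mod 4 = 1, so the flip contributes +1; sign now +1
(26833/105): 26833 mod 105 = 58, so (26833/105) = (58/105)
factor out 2^1: 58 = 2^1·29; with 105 mod 8 = 1, (2/105) = +1; sign now +1; continue with (29/105)
flip (29/105) -> (105/29): both odd, 29 mod 4 = 1, 105 mod 4 = 1, so the flip contributes +1; sign now +1
(105/29): 105 mod 29 = 18, so (105/29) = (18/29)
factor out 2^1: 18 = 2^1·9; with 29 mod 8 = 5, (2/29) = -1; sign now -1; continue with (9/29)
flip (9/29) -> (29/9): both odd, 9 mod 4 = 1, 29 mod 4 = 1, so the flip contributes +1; sign now -1
(29/9): 29 mod 9 = 2, so (29/9) = (2/9)
factor out 2^1: 2 = 2^1·1; with 9 mod 8 = 1, (2/9) = +1; sign now -1; continue with (1/9)
reached (1/9) = 1, so the symbol is -1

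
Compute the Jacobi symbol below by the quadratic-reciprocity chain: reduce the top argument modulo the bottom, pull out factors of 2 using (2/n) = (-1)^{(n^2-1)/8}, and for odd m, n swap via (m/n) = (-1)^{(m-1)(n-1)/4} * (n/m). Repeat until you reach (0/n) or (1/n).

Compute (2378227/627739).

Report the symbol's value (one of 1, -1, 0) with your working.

-1

(2378227/627739) = (495010/627739)   [reduce mod 627739]
495010 = 2^1·247505; (2/627739) = -1 since 627739 mod 8 = 3, so (495010/627739) = (-1)^1·(247505/627739); sign now -1
reciprocity: (247505/627739) = +1·(627739/247505) since 247505 mod 4 = 1, 627739 mod 4 = 3; sign now -1
(627739/247505) = (132729/247505)   [reduce mod 247505]
reciprocity: (132729/247505) = +1·(247505/132729) since 132729 mod 4 = 1, 247505 mod 4 = 1; sign now -1
(247505/132729) = (114776/132729)   [reduce mod 132729]
114776 = 2^3·14347; (2/132729) = +1 since 132729 mod 8 = 1, so (114776/132729) = (+1)^3·(14347/132729); sign now -1
reciprocity: (14347/132729) = +1·(132729/14347) since 14347 mod 4 = 3, 132729 mod 4 = 1; sign now -1
(132729/14347) = (3606/14347)   [reduce mod 14347]
3606 = 2^1·1803; (2/14347) = -1 since 14347 mod 8 = 3, so (3606/14347) = (-1)^1·(1803/14347); sign now +1
reciprocity: (1803/14347) = -1·(14347/1803) since 1803 mod 4 = 3, 14347 mod 4 = 3; sign now -1
(14347/1803) = (1726/1803)   [reduce mod 1803]
1726 = 2^1·863; (2/1803) = -1 since 1803 mod 8 = 3, so (1726/1803) = (-1)^1·(863/1803); sign now +1
reciprocity: (863/1803) = -1·(1803/863) since 863 mod 4 = 3, 1803 mod 4 = 3; sign now -1
(1803/863) = (77/863)   [reduce mod 863]
reciprocity: (77/863) = +1·(863/77) since 77 mod 4 = 1, 863 mod 4 = 3; sign now -1
(863/77) = (16/77)   [reduce mod 77]
16 = 2^4·1; (2/77) = -1 since 77 mod 8 = 5, so (16/77) = (-1)^4·(1/77); sign now -1
(1/77) = 1; final value = sign = -1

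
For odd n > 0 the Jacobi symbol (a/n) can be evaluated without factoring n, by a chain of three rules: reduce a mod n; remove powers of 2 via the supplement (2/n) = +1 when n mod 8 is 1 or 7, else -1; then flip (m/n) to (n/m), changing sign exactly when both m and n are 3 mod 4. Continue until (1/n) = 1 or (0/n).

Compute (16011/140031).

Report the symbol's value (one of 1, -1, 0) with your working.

0

reciprocity: (16011/140031) = -1·(140031/16011) since 16011 mod 4 = 3, 140031 mod 4 = 3; sign now -1
(140031/16011) = (11943/16011)   [reduce mod 16011]
reciprocity: (11943/16011) = -1·(16011/11943) since 11943 mod 4 = 3, 16011 mod 4 = 3; sign now +1
(16011/11943) = (4068/11943)   [reduce mod 11943]
4068 = 2^2·1017; (2/11943) = +1 since 11943 mod 8 = 7, so (4068/11943) = (+1)^2·(1017/11943); sign now +1
reciprocity: (1017/11943) = +1·(11943/1017) since 1017 mod 4 = 1, 11943 mod 4 = 3; sign now +1
(11943/1017) = (756/1017)   [reduce mod 1017]
756 = 2^2·189; (2/1017) = +1 since 1017 mod 8 = 1, so (756/1017) = (+1)^2·(189/1017); sign now +1
reciprocity: (189/1017) = +1·(1017/189) since 189 mod 4 = 1, 1017 mod 4 = 1; sign now +1
(1017/189) = (72/189)   [reduce mod 189]
72 = 2^3·9; (2/189) = -1 since 189 mod 8 = 5, so (72/189) = (-1)^3·(9/189); sign now -1
reciprocity: (9/189) = +1·(189/9) since 9 mod 4 = 1, 189 mod 4 = 1; sign now -1
(189/9) = (0/9)   [reduce mod 9]
(0/9) = 0   [gcd(a, n) > 1]; final value = 0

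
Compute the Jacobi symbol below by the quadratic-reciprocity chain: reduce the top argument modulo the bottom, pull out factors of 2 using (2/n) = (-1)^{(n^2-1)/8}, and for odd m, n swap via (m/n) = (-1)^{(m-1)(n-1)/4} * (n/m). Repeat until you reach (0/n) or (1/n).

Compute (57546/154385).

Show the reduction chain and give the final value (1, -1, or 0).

factor out 2^1: 57546 = 2^1·28773; with 154385 mod 8 = 1, (2/154385) = +1; sign now +1; continue with (28773/154385)
flip (28773/154385) -> (154385/28773): both odd, 28773 mod 4 = 1, 154385 mod 4 = 1, so the flip contributes +1; sign now +1
(154385/28773): 154385 mod 28773 = 10520, so (154385/28773) = (10520/28773)
factor out 2^3: 10520 = 2^3·1315; with 28773 mod 8 = 5, (2/28773) = -1; sign now -1; continue with (1315/28773)
flip (1315/28773) -> (28773/1315): both odd, 1315 mod 4 = 3, 28773 mod 4 = 1, so the flip contributes +1; sign now -1
(28773/1315): 28773 mod 1315 = 1158, so (28773/1315) = (1158/1315)
factor out 2^1: 1158 = 2^1·579; with 1315 mod 8 = 3, (2/1315) = -1; sign now +1; continue with (579/1315)
flip (579/1315) -> (1315/579): both odd, 579 mod 4 = 3, 1315 mod 4 = 3, so the flip contributes -1; sign now -1
(1315/579): 1315 mod 579 = 157, so (1315/579) = (157/579)
flip (157/579) -> (579/157): both odd, 157 mod 4 = 1, 579 mod 4 = 3, so the flip contributes +1; sign now -1
(579/157): 579 mod 157 = 108, so (579/157) = (108/157)
factor out 2^2: 108 = 2^2·27; with 157 mod 8 = 5, (2/157) = -1; sign now -1; continue with (27/157)
flip (27/157) -> (157/27): both odd, 27 mod 4 = 3, 157 mod 4 = 1, so the flip contributes +1; sign now -1
(157/27): 157 mod 27 = 22, so (157/27) = (22/27)
factor out 2^1: 22 = 2^1·11; with 27 mod 8 = 3, (2/27) = -1; sign now +1; continue with (11/27)
flip (11/27) -> (27/11): both odd, 11 mod 4 = 3, 27 mod 4 = 3, so the flip contributes -1; sign now -1
(27/11): 27 mod 11 = 5, so (27/11) = (5/11)
flip (5/11) -> (11/5): both odd, 5 mod 4 = 1, 11 mod 4 = 3, so the flip contributes +1; sign now -1
(11/5): 11 mod 5 = 1, so (11/5) = (1/5)
reached (1/5) = 1, so the symbol is -1

-1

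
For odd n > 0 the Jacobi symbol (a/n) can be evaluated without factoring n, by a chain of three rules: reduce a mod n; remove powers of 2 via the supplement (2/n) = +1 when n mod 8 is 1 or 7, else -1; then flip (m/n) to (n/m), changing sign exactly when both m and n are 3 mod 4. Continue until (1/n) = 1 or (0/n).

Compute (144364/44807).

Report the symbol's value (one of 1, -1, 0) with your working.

1

(144364/44807): 144364 mod 44807 = 9943, so (144364/44807) = (9943/44807)
flip (9943/44807) -> (44807/9943): both odd, 9943 mod 4 = 3, 44807 mod 4 = 3, so the flip contributes -1; sign now -1
(44807/9943): 44807 mod 9943 = 5035, so (44807/9943) = (5035/9943)
flip (5035/9943) -> (9943/5035): both odd, 5035 mod 4 = 3, 9943 mod 4 = 3, so the flip contributes -1; sign now +1
(9943/5035): 9943 mod 5035 = 4908, so (9943/5035) = (4908/5035)
factor out 2^2: 4908 = 2^2·1227; with 5035 mod 8 = 3, (2/5035) = -1; sign now +1; continue with (1227/5035)
flip (1227/5035) -> (5035/1227): both odd, 1227 mod 4 = 3, 5035 mod 4 = 3, so the flip contributes -1; sign now -1
(5035/1227): 5035 mod 1227 = 127, so (5035/1227) = (127/1227)
flip (127/1227) -> (1227/127): both odd, 127 mod 4 = 3, 1227 mod 4 = 3, so the flip contributes -1; sign now +1
(1227/127): 1227 mod 127 = 84, so (1227/127) = (84/127)
factor out 2^2: 84 = 2^2·21; with 127 mod 8 = 7, (2/127) = +1; sign now +1; continue with (21/127)
flip (21/127) -> (127/21): both odd, 21 mod 4 = 1, 127 mod 4 = 3, so the flip contributes +1; sign now +1
(127/21): 127 mod 21 = 1, so (127/21) = (1/21)
reached (1/21) = 1, so the symbol is +1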